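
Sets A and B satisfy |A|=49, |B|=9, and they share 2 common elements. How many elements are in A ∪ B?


|A ∪ B| = |A| + |B| - |A ∩ B|
= 49 + 9 - 2
= 56

|A ∪ B| = 56


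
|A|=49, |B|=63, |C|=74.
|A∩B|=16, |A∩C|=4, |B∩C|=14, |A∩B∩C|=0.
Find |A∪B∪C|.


|A∪B∪C| = |A|+|B|+|C| - |A∩B|-|A∩C|-|B∩C| + |A∩B∩C|
= 49+63+74 - 16-4-14 + 0
= 186 - 34 + 0
= 152

|A ∪ B ∪ C| = 152


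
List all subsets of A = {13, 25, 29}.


|A| = 3, so |P(A)| = 2^3 = 8
Enumerate subsets by cardinality (0 to 3):
∅, {13}, {25}, {29}, {13, 25}, {13, 29}, {25, 29}, {13, 25, 29}

P(A) has 8 subsets: ∅, {13}, {25}, {29}, {13, 25}, {13, 29}, {25, 29}, {13, 25, 29}


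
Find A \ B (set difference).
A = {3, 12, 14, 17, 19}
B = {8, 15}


A \ B = elements in A but not in B
A = {3, 12, 14, 17, 19}
B = {8, 15}
Remove from A any elements in B
A \ B = {3, 12, 14, 17, 19}

A \ B = {3, 12, 14, 17, 19}


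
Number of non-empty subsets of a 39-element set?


Total subsets = 2^n = 2^39 = 549755813888
Non-empty subsets exclude the empty set: 2^n - 1
= 549755813888 - 1
= 549755813887

Number of non-empty subsets = 549755813887


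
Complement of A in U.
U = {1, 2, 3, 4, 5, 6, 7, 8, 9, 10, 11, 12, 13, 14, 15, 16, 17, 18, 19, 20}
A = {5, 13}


Aᶜ = U \ A = elements in U but not in A
U = {1, 2, 3, 4, 5, 6, 7, 8, 9, 10, 11, 12, 13, 14, 15, 16, 17, 18, 19, 20}
A = {5, 13}
Aᶜ = {1, 2, 3, 4, 6, 7, 8, 9, 10, 11, 12, 14, 15, 16, 17, 18, 19, 20}

Aᶜ = {1, 2, 3, 4, 6, 7, 8, 9, 10, 11, 12, 14, 15, 16, 17, 18, 19, 20}


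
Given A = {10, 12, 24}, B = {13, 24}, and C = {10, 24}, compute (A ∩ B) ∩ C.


A ∩ B = {24}
(A ∩ B) ∩ C = {24}

A ∩ B ∩ C = {24}


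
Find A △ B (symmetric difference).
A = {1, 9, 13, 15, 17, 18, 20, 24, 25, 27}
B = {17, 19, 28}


A △ B = (A \ B) ∪ (B \ A) = elements in exactly one of A or B
A \ B = {1, 9, 13, 15, 18, 20, 24, 25, 27}
B \ A = {19, 28}
A △ B = {1, 9, 13, 15, 18, 19, 20, 24, 25, 27, 28}

A △ B = {1, 9, 13, 15, 18, 19, 20, 24, 25, 27, 28}


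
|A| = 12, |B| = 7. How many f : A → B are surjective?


n = |A| = 12, k = |B| = 7. Surjections via inclusion-exclusion:
S(n,k) = Σ(-1)^i × C(k,i) × (k-i)^n, i=0 to k
i=0: (-1)^0×C(7,0)×7^12 = 13841287201
i=1: (-1)^1×C(7,1)×6^12 = -15237476352
i=2: (-1)^2×C(7,2)×5^12 = 5126953125
i=3: (-1)^3×C(7,3)×4^12 = -587202560
i=4: (-1)^4×C(7,4)×3^12 = 18600435
i=5: (-1)^5×C(7,5)×2^12 = -86016
i=6: (-1)^6×C(7,6)×1^12 = 7
i=7: (-1)^7×C(7,7)×0^12 = 0
Total = 3162075840

Number of surjections = 3162075840


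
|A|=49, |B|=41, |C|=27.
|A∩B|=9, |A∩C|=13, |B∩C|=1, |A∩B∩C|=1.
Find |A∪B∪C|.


|A∪B∪C| = |A|+|B|+|C| - |A∩B|-|A∩C|-|B∩C| + |A∩B∩C|
= 49+41+27 - 9-13-1 + 1
= 117 - 23 + 1
= 95

|A ∪ B ∪ C| = 95


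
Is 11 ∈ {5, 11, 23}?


A = {5, 11, 23}
Checking if 11 is in A
11 is in A → True

11 ∈ A


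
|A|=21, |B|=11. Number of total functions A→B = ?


Each of |A| = 21 inputs maps to any of |B| = 11 outputs.
# functions = |B|^|A| = 11^21
= 7400249944258160101211

Number of functions = 7400249944258160101211


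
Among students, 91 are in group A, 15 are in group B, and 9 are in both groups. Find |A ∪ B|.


|A ∪ B| = |A| + |B| - |A ∩ B|
= 91 + 15 - 9
= 97

|A ∪ B| = 97


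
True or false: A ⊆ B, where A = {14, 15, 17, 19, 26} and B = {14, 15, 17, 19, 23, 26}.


A ⊆ B means every element of A is in B.
All elements of A are in B.
So A ⊆ B.

Yes, A ⊆ B


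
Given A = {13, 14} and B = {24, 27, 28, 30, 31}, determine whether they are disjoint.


Disjoint means A ∩ B = ∅.
A ∩ B = ∅
A ∩ B = ∅, so A and B are disjoint.

Yes, A and B are disjoint


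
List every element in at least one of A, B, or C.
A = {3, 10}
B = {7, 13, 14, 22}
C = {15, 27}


A ∪ B = {3, 7, 10, 13, 14, 22}
(A ∪ B) ∪ C = {3, 7, 10, 13, 14, 15, 22, 27}

A ∪ B ∪ C = {3, 7, 10, 13, 14, 15, 22, 27}


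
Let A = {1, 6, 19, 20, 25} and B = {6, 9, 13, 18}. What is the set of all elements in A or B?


A ∪ B = all elements in A or B (or both)
A = {1, 6, 19, 20, 25}
B = {6, 9, 13, 18}
A ∪ B = {1, 6, 9, 13, 18, 19, 20, 25}

A ∪ B = {1, 6, 9, 13, 18, 19, 20, 25}


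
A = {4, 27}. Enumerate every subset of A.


|A| = 2, so |P(A)| = 2^2 = 4
Enumerate subsets by cardinality (0 to 2):
∅, {4}, {27}, {4, 27}

P(A) has 4 subsets: ∅, {4}, {27}, {4, 27}


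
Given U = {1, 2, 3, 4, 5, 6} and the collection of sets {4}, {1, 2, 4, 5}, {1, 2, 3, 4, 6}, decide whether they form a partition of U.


A partition requires: (1) non-empty parts, (2) pairwise disjoint, (3) union = U
Parts: {4}, {1, 2, 4, 5}, {1, 2, 3, 4, 6}
Union of parts: {1, 2, 3, 4, 5, 6}
U = {1, 2, 3, 4, 5, 6}
All non-empty? True
Pairwise disjoint? False
Covers U? True

No, not a valid partition


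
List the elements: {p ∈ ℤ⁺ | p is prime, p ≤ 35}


Checking each candidate:
Condition: primes ≤ 35
Result = {2, 3, 5, 7, 11, 13, 17, 19, 23, 29, 31}

{2, 3, 5, 7, 11, 13, 17, 19, 23, 29, 31}


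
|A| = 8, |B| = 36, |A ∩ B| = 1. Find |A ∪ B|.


|A ∪ B| = |A| + |B| - |A ∩ B|
= 8 + 36 - 1
= 43

|A ∪ B| = 43


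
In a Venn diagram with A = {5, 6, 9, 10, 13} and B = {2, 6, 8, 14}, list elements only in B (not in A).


A = {5, 6, 9, 10, 13}
B = {2, 6, 8, 14}
Region: only in B (not in A)
Elements: {2, 8, 14}

Elements only in B (not in A): {2, 8, 14}


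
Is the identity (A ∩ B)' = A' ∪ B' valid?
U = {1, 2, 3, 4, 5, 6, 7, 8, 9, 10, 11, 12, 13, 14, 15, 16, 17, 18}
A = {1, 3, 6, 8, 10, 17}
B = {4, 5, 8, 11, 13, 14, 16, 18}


LHS: A ∩ B = {8}
(A ∩ B)' = U \ (A ∩ B) = {1, 2, 3, 4, 5, 6, 7, 9, 10, 11, 12, 13, 14, 15, 16, 17, 18}
A' = {2, 4, 5, 7, 9, 11, 12, 13, 14, 15, 16, 18}, B' = {1, 2, 3, 6, 7, 9, 10, 12, 15, 17}
Claimed RHS: A' ∪ B' = {1, 2, 3, 4, 5, 6, 7, 9, 10, 11, 12, 13, 14, 15, 16, 17, 18}
Identity is VALID: LHS = RHS = {1, 2, 3, 4, 5, 6, 7, 9, 10, 11, 12, 13, 14, 15, 16, 17, 18} ✓

Identity is valid. (A ∩ B)' = A' ∪ B' = {1, 2, 3, 4, 5, 6, 7, 9, 10, 11, 12, 13, 14, 15, 16, 17, 18}


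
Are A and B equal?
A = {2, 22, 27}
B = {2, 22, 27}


Two sets are equal iff they have exactly the same elements.
A = {2, 22, 27}
B = {2, 22, 27}
Same elements → A = B

Yes, A = B


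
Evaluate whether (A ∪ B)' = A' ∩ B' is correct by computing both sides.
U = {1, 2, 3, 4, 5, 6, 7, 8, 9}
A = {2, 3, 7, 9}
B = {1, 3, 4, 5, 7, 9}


LHS: A ∪ B = {1, 2, 3, 4, 5, 7, 9}
(A ∪ B)' = U \ (A ∪ B) = {6, 8}
A' = {1, 4, 5, 6, 8}, B' = {2, 6, 8}
Claimed RHS: A' ∩ B' = {6, 8}
Identity is VALID: LHS = RHS = {6, 8} ✓

Identity is valid. (A ∪ B)' = A' ∩ B' = {6, 8}


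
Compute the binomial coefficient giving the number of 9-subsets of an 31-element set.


C(n,k) = n! / (k!(n-k)!)
C(31,9) = 31! / (9!22!)
= 20160075

C(31,9) = 20160075


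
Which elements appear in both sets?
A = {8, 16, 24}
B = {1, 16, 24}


A ∩ B = elements in both A and B
A = {8, 16, 24}
B = {1, 16, 24}
A ∩ B = {16, 24}

A ∩ B = {16, 24}


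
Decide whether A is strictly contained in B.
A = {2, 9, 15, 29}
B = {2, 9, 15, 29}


A ⊂ B requires: A ⊆ B AND A ≠ B.
A ⊆ B? Yes
A = B? Yes
A = B, so A is not a PROPER subset.

No, A is not a proper subset of B


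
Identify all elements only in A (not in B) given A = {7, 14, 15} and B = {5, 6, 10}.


A = {7, 14, 15}
B = {5, 6, 10}
Region: only in A (not in B)
Elements: {7, 14, 15}

Elements only in A (not in B): {7, 14, 15}


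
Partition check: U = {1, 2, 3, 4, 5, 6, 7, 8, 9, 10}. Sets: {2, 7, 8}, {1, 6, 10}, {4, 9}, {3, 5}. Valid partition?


A partition requires: (1) non-empty parts, (2) pairwise disjoint, (3) union = U
Parts: {2, 7, 8}, {1, 6, 10}, {4, 9}, {3, 5}
Union of parts: {1, 2, 3, 4, 5, 6, 7, 8, 9, 10}
U = {1, 2, 3, 4, 5, 6, 7, 8, 9, 10}
All non-empty? True
Pairwise disjoint? True
Covers U? True

Yes, valid partition


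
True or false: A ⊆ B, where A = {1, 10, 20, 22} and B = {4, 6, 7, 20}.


A ⊆ B means every element of A is in B.
Elements in A not in B: {1, 10, 22}
So A ⊄ B.

No, A ⊄ B


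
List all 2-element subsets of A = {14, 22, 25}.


|A| = 3, so A has C(3,2) = 3 subsets of size 2.
Enumerate by choosing 2 elements from A at a time:
{14, 22}, {14, 25}, {22, 25}

2-element subsets (3 total): {14, 22}, {14, 25}, {22, 25}


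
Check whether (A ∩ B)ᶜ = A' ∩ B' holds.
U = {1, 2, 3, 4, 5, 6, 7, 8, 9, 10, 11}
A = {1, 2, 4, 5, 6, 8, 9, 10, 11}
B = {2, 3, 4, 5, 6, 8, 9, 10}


LHS: A ∩ B = {2, 4, 5, 6, 8, 9, 10}
(A ∩ B)' = U \ (A ∩ B) = {1, 3, 7, 11}
A' = {3, 7}, B' = {1, 7, 11}
Claimed RHS: A' ∩ B' = {7}
Identity is INVALID: LHS = {1, 3, 7, 11} but the RHS claimed here equals {7}. The correct form is (A ∩ B)' = A' ∪ B'.

Identity is invalid: (A ∩ B)' = {1, 3, 7, 11} but A' ∩ B' = {7}. The correct De Morgan law is (A ∩ B)' = A' ∪ B'.


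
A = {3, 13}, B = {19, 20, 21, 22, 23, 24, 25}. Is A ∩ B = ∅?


Disjoint means A ∩ B = ∅.
A ∩ B = ∅
A ∩ B = ∅, so A and B are disjoint.

Yes, A and B are disjoint


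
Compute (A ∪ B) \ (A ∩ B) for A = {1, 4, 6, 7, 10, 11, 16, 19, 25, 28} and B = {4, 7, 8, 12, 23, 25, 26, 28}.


A △ B = (A \ B) ∪ (B \ A) = elements in exactly one of A or B
A \ B = {1, 6, 10, 11, 16, 19}
B \ A = {8, 12, 23, 26}
A △ B = {1, 6, 8, 10, 11, 12, 16, 19, 23, 26}

A △ B = {1, 6, 8, 10, 11, 12, 16, 19, 23, 26}


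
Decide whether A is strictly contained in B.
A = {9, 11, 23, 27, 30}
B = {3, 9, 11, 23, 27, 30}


A ⊂ B requires: A ⊆ B AND A ≠ B.
A ⊆ B? Yes
A = B? No
A ⊂ B: Yes (A is a proper subset of B)

Yes, A ⊂ B


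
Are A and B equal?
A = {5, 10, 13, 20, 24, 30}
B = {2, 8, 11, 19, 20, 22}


Two sets are equal iff they have exactly the same elements.
A = {5, 10, 13, 20, 24, 30}
B = {2, 8, 11, 19, 20, 22}
Differences: {2, 5, 8, 10, 11, 13, 19, 22, 24, 30}
A ≠ B

No, A ≠ B


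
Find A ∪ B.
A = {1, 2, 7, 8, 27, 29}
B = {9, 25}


A ∪ B = all elements in A or B (or both)
A = {1, 2, 7, 8, 27, 29}
B = {9, 25}
A ∪ B = {1, 2, 7, 8, 9, 25, 27, 29}

A ∪ B = {1, 2, 7, 8, 9, 25, 27, 29}


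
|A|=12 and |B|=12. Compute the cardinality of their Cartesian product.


|A × B| = |A| × |B|
= 12 × 12
= 144

|A × B| = 144


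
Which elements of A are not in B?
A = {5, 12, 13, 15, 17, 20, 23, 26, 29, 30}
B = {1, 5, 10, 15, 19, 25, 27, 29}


A \ B = elements in A but not in B
A = {5, 12, 13, 15, 17, 20, 23, 26, 29, 30}
B = {1, 5, 10, 15, 19, 25, 27, 29}
Remove from A any elements in B
A \ B = {12, 13, 17, 20, 23, 26, 30}

A \ B = {12, 13, 17, 20, 23, 26, 30}


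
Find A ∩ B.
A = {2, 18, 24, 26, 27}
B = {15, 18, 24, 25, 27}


A ∩ B = elements in both A and B
A = {2, 18, 24, 26, 27}
B = {15, 18, 24, 25, 27}
A ∩ B = {18, 24, 27}

A ∩ B = {18, 24, 27}


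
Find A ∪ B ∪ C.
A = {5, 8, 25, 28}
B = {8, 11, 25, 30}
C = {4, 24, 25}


A ∪ B = {5, 8, 11, 25, 28, 30}
(A ∪ B) ∪ C = {4, 5, 8, 11, 24, 25, 28, 30}

A ∪ B ∪ C = {4, 5, 8, 11, 24, 25, 28, 30}


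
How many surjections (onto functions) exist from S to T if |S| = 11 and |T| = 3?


n = |S| = 11, k = |T| = 3. Surjections via inclusion-exclusion:
S(n,k) = Σ(-1)^i × C(k,i) × (k-i)^n, i=0 to k
i=0: (-1)^0×C(3,0)×3^11 = 177147
i=1: (-1)^1×C(3,1)×2^11 = -6144
i=2: (-1)^2×C(3,2)×1^11 = 3
i=3: (-1)^3×C(3,3)×0^11 = 0
Total = 171006

Number of surjections = 171006


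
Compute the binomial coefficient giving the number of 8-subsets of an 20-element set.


C(n,k) = n! / (k!(n-k)!)
C(20,8) = 20! / (8!12!)
= 125970

C(20,8) = 125970


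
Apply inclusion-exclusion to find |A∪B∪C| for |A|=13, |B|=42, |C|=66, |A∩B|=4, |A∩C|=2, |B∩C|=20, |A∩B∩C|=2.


|A∪B∪C| = |A|+|B|+|C| - |A∩B|-|A∩C|-|B∩C| + |A∩B∩C|
= 13+42+66 - 4-2-20 + 2
= 121 - 26 + 2
= 97

|A ∪ B ∪ C| = 97


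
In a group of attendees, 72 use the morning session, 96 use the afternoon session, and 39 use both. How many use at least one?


|A ∪ B| = |A| + |B| - |A ∩ B|
= 72 + 96 - 39
= 129

|A ∪ B| = 129


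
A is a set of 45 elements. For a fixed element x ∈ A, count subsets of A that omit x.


Subsets of A avoiding x are subsets of A \ {x}, which has 44 elements.
Count = 2^(n-1) = 2^44
= 17592186044416

Number of subsets avoiding x = 17592186044416


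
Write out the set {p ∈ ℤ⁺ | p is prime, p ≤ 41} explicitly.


Checking each candidate:
Condition: primes ≤ 41
Result = {2, 3, 5, 7, 11, 13, 17, 19, 23, 29, 31, 37, 41}

{2, 3, 5, 7, 11, 13, 17, 19, 23, 29, 31, 37, 41}


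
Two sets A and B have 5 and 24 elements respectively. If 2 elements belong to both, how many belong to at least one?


|A ∪ B| = |A| + |B| - |A ∩ B|
= 5 + 24 - 2
= 27

|A ∪ B| = 27


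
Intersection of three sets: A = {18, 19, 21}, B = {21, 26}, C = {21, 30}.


A ∩ B = {21}
(A ∩ B) ∩ C = {21}

A ∩ B ∩ C = {21}


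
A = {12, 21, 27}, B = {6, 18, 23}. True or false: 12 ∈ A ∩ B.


A = {12, 21, 27}, B = {6, 18, 23}
A ∩ B = elements in both A and B
A ∩ B = ∅
Checking if 12 ∈ A ∩ B
12 is not in A ∩ B → False

12 ∉ A ∩ B


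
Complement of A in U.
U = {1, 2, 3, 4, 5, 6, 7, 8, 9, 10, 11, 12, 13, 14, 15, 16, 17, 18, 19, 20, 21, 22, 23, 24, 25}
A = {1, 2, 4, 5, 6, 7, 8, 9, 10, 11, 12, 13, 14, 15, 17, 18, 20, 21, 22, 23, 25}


Aᶜ = U \ A = elements in U but not in A
U = {1, 2, 3, 4, 5, 6, 7, 8, 9, 10, 11, 12, 13, 14, 15, 16, 17, 18, 19, 20, 21, 22, 23, 24, 25}
A = {1, 2, 4, 5, 6, 7, 8, 9, 10, 11, 12, 13, 14, 15, 17, 18, 20, 21, 22, 23, 25}
Aᶜ = {3, 16, 19, 24}

Aᶜ = {3, 16, 19, 24}


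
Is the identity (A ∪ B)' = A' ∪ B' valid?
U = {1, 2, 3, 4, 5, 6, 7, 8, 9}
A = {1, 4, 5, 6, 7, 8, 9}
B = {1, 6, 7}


LHS: A ∪ B = {1, 4, 5, 6, 7, 8, 9}
(A ∪ B)' = U \ (A ∪ B) = {2, 3}
A' = {2, 3}, B' = {2, 3, 4, 5, 8, 9}
Claimed RHS: A' ∪ B' = {2, 3, 4, 5, 8, 9}
Identity is INVALID: LHS = {2, 3} but the RHS claimed here equals {2, 3, 4, 5, 8, 9}. The correct form is (A ∪ B)' = A' ∩ B'.

Identity is invalid: (A ∪ B)' = {2, 3} but A' ∪ B' = {2, 3, 4, 5, 8, 9}. The correct De Morgan law is (A ∪ B)' = A' ∩ B'.


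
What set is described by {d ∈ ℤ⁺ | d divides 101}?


Checking each candidate:
Condition: positive divisors of 101
Result = {1, 101}

{1, 101}


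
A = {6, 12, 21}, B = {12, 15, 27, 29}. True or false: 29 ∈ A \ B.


A = {6, 12, 21}, B = {12, 15, 27, 29}
A \ B = elements in A but not in B
A \ B = {6, 21}
Checking if 29 ∈ A \ B
29 is not in A \ B → False

29 ∉ A \ B


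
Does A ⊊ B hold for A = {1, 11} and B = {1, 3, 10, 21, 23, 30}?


A ⊂ B requires: A ⊆ B AND A ≠ B.
A ⊆ B? No
A ⊄ B, so A is not a proper subset.

No, A is not a proper subset of B


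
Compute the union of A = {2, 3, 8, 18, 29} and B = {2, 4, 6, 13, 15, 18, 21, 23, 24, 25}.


A ∪ B = all elements in A or B (or both)
A = {2, 3, 8, 18, 29}
B = {2, 4, 6, 13, 15, 18, 21, 23, 24, 25}
A ∪ B = {2, 3, 4, 6, 8, 13, 15, 18, 21, 23, 24, 25, 29}

A ∪ B = {2, 3, 4, 6, 8, 13, 15, 18, 21, 23, 24, 25, 29}


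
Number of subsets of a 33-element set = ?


Number of subsets = 2^n
= 2^33
= 8589934592

|P(A)| = 8589934592


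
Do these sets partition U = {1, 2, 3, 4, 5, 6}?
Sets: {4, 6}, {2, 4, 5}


A partition requires: (1) non-empty parts, (2) pairwise disjoint, (3) union = U
Parts: {4, 6}, {2, 4, 5}
Union of parts: {2, 4, 5, 6}
U = {1, 2, 3, 4, 5, 6}
All non-empty? True
Pairwise disjoint? False
Covers U? False

No, not a valid partition


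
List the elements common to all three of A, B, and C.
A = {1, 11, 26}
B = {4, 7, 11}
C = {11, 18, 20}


A ∩ B = {11}
(A ∩ B) ∩ C = {11}

A ∩ B ∩ C = {11}


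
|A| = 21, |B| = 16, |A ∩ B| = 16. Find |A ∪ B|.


|A ∪ B| = |A| + |B| - |A ∩ B|
= 21 + 16 - 16
= 21

|A ∪ B| = 21


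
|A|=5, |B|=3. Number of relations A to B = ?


A relation from A to B is any subset of A × B.
|A × B| = 5 × 3 = 15
# relations = 2^|A × B| = 2^15 = 32768

Number of relations = 32768


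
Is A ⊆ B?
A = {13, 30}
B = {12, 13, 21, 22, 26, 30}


A ⊆ B means every element of A is in B.
All elements of A are in B.
So A ⊆ B.

Yes, A ⊆ B


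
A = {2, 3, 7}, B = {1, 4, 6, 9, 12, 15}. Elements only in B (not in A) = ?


A = {2, 3, 7}
B = {1, 4, 6, 9, 12, 15}
Region: only in B (not in A)
Elements: {1, 4, 6, 9, 12, 15}

Elements only in B (not in A): {1, 4, 6, 9, 12, 15}


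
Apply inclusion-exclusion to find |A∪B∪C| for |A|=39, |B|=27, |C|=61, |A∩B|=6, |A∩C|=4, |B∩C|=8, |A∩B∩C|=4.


|A∪B∪C| = |A|+|B|+|C| - |A∩B|-|A∩C|-|B∩C| + |A∩B∩C|
= 39+27+61 - 6-4-8 + 4
= 127 - 18 + 4
= 113

|A ∪ B ∪ C| = 113


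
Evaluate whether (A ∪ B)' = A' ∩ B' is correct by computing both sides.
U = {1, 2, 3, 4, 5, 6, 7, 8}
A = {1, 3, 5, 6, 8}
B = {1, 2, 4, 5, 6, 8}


LHS: A ∪ B = {1, 2, 3, 4, 5, 6, 8}
(A ∪ B)' = U \ (A ∪ B) = {7}
A' = {2, 4, 7}, B' = {3, 7}
Claimed RHS: A' ∩ B' = {7}
Identity is VALID: LHS = RHS = {7} ✓

Identity is valid. (A ∪ B)' = A' ∩ B' = {7}


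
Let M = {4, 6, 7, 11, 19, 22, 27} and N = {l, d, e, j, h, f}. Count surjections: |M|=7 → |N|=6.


n = |M| = 7, k = |N| = 6. Surjections via inclusion-exclusion:
S(n,k) = Σ(-1)^i × C(k,i) × (k-i)^n, i=0 to k
i=0: (-1)^0×C(6,0)×6^7 = 279936
i=1: (-1)^1×C(6,1)×5^7 = -468750
i=2: (-1)^2×C(6,2)×4^7 = 245760
i=3: (-1)^3×C(6,3)×3^7 = -43740
i=4: (-1)^4×C(6,4)×2^7 = 1920
i=5: (-1)^5×C(6,5)×1^7 = -6
i=6: (-1)^6×C(6,6)×0^7 = 0
Total = 15120

Number of surjections = 15120


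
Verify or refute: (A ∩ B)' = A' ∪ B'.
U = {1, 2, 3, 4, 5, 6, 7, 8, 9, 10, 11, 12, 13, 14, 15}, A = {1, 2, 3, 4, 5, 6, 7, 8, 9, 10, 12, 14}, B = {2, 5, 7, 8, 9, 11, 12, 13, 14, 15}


LHS: A ∩ B = {2, 5, 7, 8, 9, 12, 14}
(A ∩ B)' = U \ (A ∩ B) = {1, 3, 4, 6, 10, 11, 13, 15}
A' = {11, 13, 15}, B' = {1, 3, 4, 6, 10}
Claimed RHS: A' ∪ B' = {1, 3, 4, 6, 10, 11, 13, 15}
Identity is VALID: LHS = RHS = {1, 3, 4, 6, 10, 11, 13, 15} ✓

Identity is valid. (A ∩ B)' = A' ∪ B' = {1, 3, 4, 6, 10, 11, 13, 15}


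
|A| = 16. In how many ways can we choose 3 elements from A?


C(n,k) = n! / (k!(n-k)!)
C(16,3) = 16! / (3!13!)
= 560

C(16,3) = 560


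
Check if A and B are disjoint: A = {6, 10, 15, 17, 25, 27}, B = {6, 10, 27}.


Disjoint means A ∩ B = ∅.
A ∩ B = {6, 10, 27}
A ∩ B ≠ ∅, so A and B are NOT disjoint.

No, A and B are not disjoint (A ∩ B = {6, 10, 27})


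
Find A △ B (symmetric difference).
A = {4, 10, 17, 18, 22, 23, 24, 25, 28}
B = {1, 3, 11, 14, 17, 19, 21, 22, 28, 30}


A △ B = (A \ B) ∪ (B \ A) = elements in exactly one of A or B
A \ B = {4, 10, 18, 23, 24, 25}
B \ A = {1, 3, 11, 14, 19, 21, 30}
A △ B = {1, 3, 4, 10, 11, 14, 18, 19, 21, 23, 24, 25, 30}

A △ B = {1, 3, 4, 10, 11, 14, 18, 19, 21, 23, 24, 25, 30}


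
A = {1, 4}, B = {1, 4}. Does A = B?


Two sets are equal iff they have exactly the same elements.
A = {1, 4}
B = {1, 4}
Same elements → A = B

Yes, A = B


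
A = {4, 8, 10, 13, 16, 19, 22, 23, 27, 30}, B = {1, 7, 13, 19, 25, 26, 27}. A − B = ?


A \ B = elements in A but not in B
A = {4, 8, 10, 13, 16, 19, 22, 23, 27, 30}
B = {1, 7, 13, 19, 25, 26, 27}
Remove from A any elements in B
A \ B = {4, 8, 10, 16, 22, 23, 30}

A \ B = {4, 8, 10, 16, 22, 23, 30}


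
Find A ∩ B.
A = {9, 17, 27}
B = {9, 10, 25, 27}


A ∩ B = elements in both A and B
A = {9, 17, 27}
B = {9, 10, 25, 27}
A ∩ B = {9, 27}

A ∩ B = {9, 27}


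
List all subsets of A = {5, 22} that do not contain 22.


A subset of A that omits 22 is a subset of A \ {22}, so there are 2^(n-1) = 2^1 = 2 of them.
Subsets excluding 22: ∅, {5}

Subsets excluding 22 (2 total): ∅, {5}


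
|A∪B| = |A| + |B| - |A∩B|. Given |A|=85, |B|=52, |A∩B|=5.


|A ∪ B| = |A| + |B| - |A ∩ B|
= 85 + 52 - 5
= 132

|A ∪ B| = 132


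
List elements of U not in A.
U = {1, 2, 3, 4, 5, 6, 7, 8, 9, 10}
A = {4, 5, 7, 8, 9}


Aᶜ = U \ A = elements in U but not in A
U = {1, 2, 3, 4, 5, 6, 7, 8, 9, 10}
A = {4, 5, 7, 8, 9}
Aᶜ = {1, 2, 3, 6, 10}

Aᶜ = {1, 2, 3, 6, 10}


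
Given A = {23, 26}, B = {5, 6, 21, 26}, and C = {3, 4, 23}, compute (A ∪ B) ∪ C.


A ∪ B = {5, 6, 21, 23, 26}
(A ∪ B) ∪ C = {3, 4, 5, 6, 21, 23, 26}

A ∪ B ∪ C = {3, 4, 5, 6, 21, 23, 26}


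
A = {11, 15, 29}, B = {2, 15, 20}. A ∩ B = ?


A ∩ B = elements in both A and B
A = {11, 15, 29}
B = {2, 15, 20}
A ∩ B = {15}

A ∩ B = {15}


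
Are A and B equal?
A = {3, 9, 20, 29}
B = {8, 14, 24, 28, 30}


Two sets are equal iff they have exactly the same elements.
A = {3, 9, 20, 29}
B = {8, 14, 24, 28, 30}
Differences: {3, 8, 9, 14, 20, 24, 28, 29, 30}
A ≠ B

No, A ≠ B


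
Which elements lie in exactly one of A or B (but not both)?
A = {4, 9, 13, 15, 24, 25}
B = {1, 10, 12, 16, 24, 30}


A △ B = (A \ B) ∪ (B \ A) = elements in exactly one of A or B
A \ B = {4, 9, 13, 15, 25}
B \ A = {1, 10, 12, 16, 30}
A △ B = {1, 4, 9, 10, 12, 13, 15, 16, 25, 30}

A △ B = {1, 4, 9, 10, 12, 13, 15, 16, 25, 30}


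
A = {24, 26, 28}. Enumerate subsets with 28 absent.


A subset of A that omits 28 is a subset of A \ {28}, so there are 2^(n-1) = 2^2 = 4 of them.
Subsets excluding 28: ∅, {24}, {26}, {24, 26}

Subsets excluding 28 (4 total): ∅, {24}, {26}, {24, 26}


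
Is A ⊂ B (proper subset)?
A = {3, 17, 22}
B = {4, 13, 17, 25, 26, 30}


A ⊂ B requires: A ⊆ B AND A ≠ B.
A ⊆ B? No
A ⊄ B, so A is not a proper subset.

No, A is not a proper subset of B


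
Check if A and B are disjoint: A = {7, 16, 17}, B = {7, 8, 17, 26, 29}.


Disjoint means A ∩ B = ∅.
A ∩ B = {7, 17}
A ∩ B ≠ ∅, so A and B are NOT disjoint.

No, A and B are not disjoint (A ∩ B = {7, 17})


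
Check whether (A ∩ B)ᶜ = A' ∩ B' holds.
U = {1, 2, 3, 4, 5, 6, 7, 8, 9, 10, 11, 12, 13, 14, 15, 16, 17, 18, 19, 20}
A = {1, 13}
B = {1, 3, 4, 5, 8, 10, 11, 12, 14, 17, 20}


LHS: A ∩ B = {1}
(A ∩ B)' = U \ (A ∩ B) = {2, 3, 4, 5, 6, 7, 8, 9, 10, 11, 12, 13, 14, 15, 16, 17, 18, 19, 20}
A' = {2, 3, 4, 5, 6, 7, 8, 9, 10, 11, 12, 14, 15, 16, 17, 18, 19, 20}, B' = {2, 6, 7, 9, 13, 15, 16, 18, 19}
Claimed RHS: A' ∩ B' = {2, 6, 7, 9, 15, 16, 18, 19}
Identity is INVALID: LHS = {2, 3, 4, 5, 6, 7, 8, 9, 10, 11, 12, 13, 14, 15, 16, 17, 18, 19, 20} but the RHS claimed here equals {2, 6, 7, 9, 15, 16, 18, 19}. The correct form is (A ∩ B)' = A' ∪ B'.

Identity is invalid: (A ∩ B)' = {2, 3, 4, 5, 6, 7, 8, 9, 10, 11, 12, 13, 14, 15, 16, 17, 18, 19, 20} but A' ∩ B' = {2, 6, 7, 9, 15, 16, 18, 19}. The correct De Morgan law is (A ∩ B)' = A' ∪ B'.


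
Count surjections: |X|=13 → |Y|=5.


n = |X| = 13, k = |Y| = 5. Surjections via inclusion-exclusion:
S(n,k) = Σ(-1)^i × C(k,i) × (k-i)^n, i=0 to k
i=0: (-1)^0×C(5,0)×5^13 = 1220703125
i=1: (-1)^1×C(5,1)×4^13 = -335544320
i=2: (-1)^2×C(5,2)×3^13 = 15943230
i=3: (-1)^3×C(5,3)×2^13 = -81920
i=4: (-1)^4×C(5,4)×1^13 = 5
i=5: (-1)^5×C(5,5)×0^13 = 0
Total = 901020120

Number of surjections = 901020120


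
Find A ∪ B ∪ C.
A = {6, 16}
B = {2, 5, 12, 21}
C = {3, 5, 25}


A ∪ B = {2, 5, 6, 12, 16, 21}
(A ∪ B) ∪ C = {2, 3, 5, 6, 12, 16, 21, 25}

A ∪ B ∪ C = {2, 3, 5, 6, 12, 16, 21, 25}


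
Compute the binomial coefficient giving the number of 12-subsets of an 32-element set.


C(n,k) = n! / (k!(n-k)!)
C(32,12) = 32! / (12!20!)
= 225792840

C(32,12) = 225792840


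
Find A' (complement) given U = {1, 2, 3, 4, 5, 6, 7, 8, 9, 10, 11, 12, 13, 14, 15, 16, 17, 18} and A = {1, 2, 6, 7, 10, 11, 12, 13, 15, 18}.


Aᶜ = U \ A = elements in U but not in A
U = {1, 2, 3, 4, 5, 6, 7, 8, 9, 10, 11, 12, 13, 14, 15, 16, 17, 18}
A = {1, 2, 6, 7, 10, 11, 12, 13, 15, 18}
Aᶜ = {3, 4, 5, 8, 9, 14, 16, 17}

Aᶜ = {3, 4, 5, 8, 9, 14, 16, 17}


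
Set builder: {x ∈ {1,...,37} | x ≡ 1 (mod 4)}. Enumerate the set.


Checking each candidate:
Condition: x in {1,...,37} with x ≡ 1 (mod 4)
Result = {1, 5, 9, 13, 17, 21, 25, 29, 33, 37}

{1, 5, 9, 13, 17, 21, 25, 29, 33, 37}


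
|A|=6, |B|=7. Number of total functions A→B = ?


Each of |A| = 6 inputs maps to any of |B| = 7 outputs.
# functions = |B|^|A| = 7^6
= 117649

Number of functions = 117649


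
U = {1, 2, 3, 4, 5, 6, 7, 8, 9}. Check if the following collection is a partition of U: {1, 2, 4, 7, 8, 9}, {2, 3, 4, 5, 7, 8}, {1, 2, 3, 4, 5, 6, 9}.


A partition requires: (1) non-empty parts, (2) pairwise disjoint, (3) union = U
Parts: {1, 2, 4, 7, 8, 9}, {2, 3, 4, 5, 7, 8}, {1, 2, 3, 4, 5, 6, 9}
Union of parts: {1, 2, 3, 4, 5, 6, 7, 8, 9}
U = {1, 2, 3, 4, 5, 6, 7, 8, 9}
All non-empty? True
Pairwise disjoint? False
Covers U? True

No, not a valid partition


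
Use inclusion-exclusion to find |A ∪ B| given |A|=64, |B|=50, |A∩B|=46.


|A ∪ B| = |A| + |B| - |A ∩ B|
= 64 + 50 - 46
= 68

|A ∪ B| = 68


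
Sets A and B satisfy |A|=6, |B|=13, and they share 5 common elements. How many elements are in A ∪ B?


|A ∪ B| = |A| + |B| - |A ∩ B|
= 6 + 13 - 5
= 14

|A ∪ B| = 14


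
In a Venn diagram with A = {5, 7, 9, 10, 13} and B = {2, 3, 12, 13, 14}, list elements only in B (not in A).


A = {5, 7, 9, 10, 13}
B = {2, 3, 12, 13, 14}
Region: only in B (not in A)
Elements: {2, 3, 12, 14}

Elements only in B (not in A): {2, 3, 12, 14}


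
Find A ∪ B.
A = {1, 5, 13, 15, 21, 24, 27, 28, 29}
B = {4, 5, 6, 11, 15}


A ∪ B = all elements in A or B (or both)
A = {1, 5, 13, 15, 21, 24, 27, 28, 29}
B = {4, 5, 6, 11, 15}
A ∪ B = {1, 4, 5, 6, 11, 13, 15, 21, 24, 27, 28, 29}

A ∪ B = {1, 4, 5, 6, 11, 13, 15, 21, 24, 27, 28, 29}


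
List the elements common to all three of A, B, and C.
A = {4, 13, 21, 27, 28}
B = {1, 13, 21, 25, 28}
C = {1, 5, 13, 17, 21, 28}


A ∩ B = {13, 21, 28}
(A ∩ B) ∩ C = {13, 21, 28}

A ∩ B ∩ C = {13, 21, 28}


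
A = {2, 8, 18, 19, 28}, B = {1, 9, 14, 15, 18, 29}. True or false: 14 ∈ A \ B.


A = {2, 8, 18, 19, 28}, B = {1, 9, 14, 15, 18, 29}
A \ B = elements in A but not in B
A \ B = {2, 8, 19, 28}
Checking if 14 ∈ A \ B
14 is not in A \ B → False

14 ∉ A \ B


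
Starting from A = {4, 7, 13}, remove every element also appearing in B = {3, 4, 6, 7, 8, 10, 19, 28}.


A \ B = elements in A but not in B
A = {4, 7, 13}
B = {3, 4, 6, 7, 8, 10, 19, 28}
Remove from A any elements in B
A \ B = {13}

A \ B = {13}


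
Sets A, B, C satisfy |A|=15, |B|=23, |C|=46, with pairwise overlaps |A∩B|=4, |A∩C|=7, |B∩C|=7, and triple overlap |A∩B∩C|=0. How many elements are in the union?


|A∪B∪C| = |A|+|B|+|C| - |A∩B|-|A∩C|-|B∩C| + |A∩B∩C|
= 15+23+46 - 4-7-7 + 0
= 84 - 18 + 0
= 66

|A ∪ B ∪ C| = 66


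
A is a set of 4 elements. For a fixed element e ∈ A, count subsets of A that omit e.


Subsets of A avoiding e are subsets of A \ {e}, which has 3 elements.
Count = 2^(n-1) = 2^3
= 8

Number of subsets avoiding e = 8


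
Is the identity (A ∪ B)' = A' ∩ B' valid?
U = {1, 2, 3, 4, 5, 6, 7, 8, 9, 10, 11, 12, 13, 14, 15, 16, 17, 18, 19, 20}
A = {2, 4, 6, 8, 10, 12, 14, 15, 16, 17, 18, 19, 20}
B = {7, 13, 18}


LHS: A ∪ B = {2, 4, 6, 7, 8, 10, 12, 13, 14, 15, 16, 17, 18, 19, 20}
(A ∪ B)' = U \ (A ∪ B) = {1, 3, 5, 9, 11}
A' = {1, 3, 5, 7, 9, 11, 13}, B' = {1, 2, 3, 4, 5, 6, 8, 9, 10, 11, 12, 14, 15, 16, 17, 19, 20}
Claimed RHS: A' ∩ B' = {1, 3, 5, 9, 11}
Identity is VALID: LHS = RHS = {1, 3, 5, 9, 11} ✓

Identity is valid. (A ∪ B)' = A' ∩ B' = {1, 3, 5, 9, 11}


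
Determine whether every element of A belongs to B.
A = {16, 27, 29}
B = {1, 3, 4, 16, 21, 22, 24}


A ⊆ B means every element of A is in B.
Elements in A not in B: {27, 29}
So A ⊄ B.

No, A ⊄ B


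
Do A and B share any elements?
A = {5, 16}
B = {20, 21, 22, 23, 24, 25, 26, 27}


Disjoint means A ∩ B = ∅.
A ∩ B = ∅
A ∩ B = ∅, so A and B are disjoint.

No — A and B share no elements (A ∩ B = ∅), so they are disjoint


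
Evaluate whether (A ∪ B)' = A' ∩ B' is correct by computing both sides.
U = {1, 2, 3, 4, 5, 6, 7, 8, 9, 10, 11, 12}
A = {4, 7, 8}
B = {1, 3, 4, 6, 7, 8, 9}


LHS: A ∪ B = {1, 3, 4, 6, 7, 8, 9}
(A ∪ B)' = U \ (A ∪ B) = {2, 5, 10, 11, 12}
A' = {1, 2, 3, 5, 6, 9, 10, 11, 12}, B' = {2, 5, 10, 11, 12}
Claimed RHS: A' ∩ B' = {2, 5, 10, 11, 12}
Identity is VALID: LHS = RHS = {2, 5, 10, 11, 12} ✓

Identity is valid. (A ∪ B)' = A' ∩ B' = {2, 5, 10, 11, 12}


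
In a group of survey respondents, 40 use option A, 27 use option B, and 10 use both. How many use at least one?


|A ∪ B| = |A| + |B| - |A ∩ B|
= 40 + 27 - 10
= 57

|A ∪ B| = 57


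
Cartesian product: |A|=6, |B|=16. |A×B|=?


|A × B| = |A| × |B|
= 6 × 16
= 96

|A × B| = 96


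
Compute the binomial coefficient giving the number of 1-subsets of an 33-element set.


C(n,k) = n! / (k!(n-k)!)
C(33,1) = 33! / (1!32!)
= 33

C(33,1) = 33


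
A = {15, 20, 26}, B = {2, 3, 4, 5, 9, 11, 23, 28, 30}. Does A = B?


Two sets are equal iff they have exactly the same elements.
A = {15, 20, 26}
B = {2, 3, 4, 5, 9, 11, 23, 28, 30}
Differences: {2, 3, 4, 5, 9, 11, 15, 20, 23, 26, 28, 30}
A ≠ B

No, A ≠ B


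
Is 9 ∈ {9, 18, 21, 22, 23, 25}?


A = {9, 18, 21, 22, 23, 25}
Checking if 9 is in A
9 is in A → True

9 ∈ A


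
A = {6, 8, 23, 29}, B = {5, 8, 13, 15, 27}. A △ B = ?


A △ B = (A \ B) ∪ (B \ A) = elements in exactly one of A or B
A \ B = {6, 23, 29}
B \ A = {5, 13, 15, 27}
A △ B = {5, 6, 13, 15, 23, 27, 29}

A △ B = {5, 6, 13, 15, 23, 27, 29}


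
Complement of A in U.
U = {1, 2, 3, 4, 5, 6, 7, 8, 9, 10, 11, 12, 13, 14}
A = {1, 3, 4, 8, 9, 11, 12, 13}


Aᶜ = U \ A = elements in U but not in A
U = {1, 2, 3, 4, 5, 6, 7, 8, 9, 10, 11, 12, 13, 14}
A = {1, 3, 4, 8, 9, 11, 12, 13}
Aᶜ = {2, 5, 6, 7, 10, 14}

Aᶜ = {2, 5, 6, 7, 10, 14}


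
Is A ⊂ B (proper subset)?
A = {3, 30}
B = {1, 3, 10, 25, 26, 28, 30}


A ⊂ B requires: A ⊆ B AND A ≠ B.
A ⊆ B? Yes
A = B? No
A ⊂ B: Yes (A is a proper subset of B)

Yes, A ⊂ B


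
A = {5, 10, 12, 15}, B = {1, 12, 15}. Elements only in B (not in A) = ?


A = {5, 10, 12, 15}
B = {1, 12, 15}
Region: only in B (not in A)
Elements: {1}

Elements only in B (not in A): {1}


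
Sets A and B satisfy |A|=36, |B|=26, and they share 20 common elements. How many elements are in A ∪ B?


|A ∪ B| = |A| + |B| - |A ∩ B|
= 36 + 26 - 20
= 42

|A ∪ B| = 42


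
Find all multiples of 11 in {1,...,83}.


Checking each candidate:
Condition: multiples of 11 in {1,...,83}
Result = {11, 22, 33, 44, 55, 66, 77}

{11, 22, 33, 44, 55, 66, 77}


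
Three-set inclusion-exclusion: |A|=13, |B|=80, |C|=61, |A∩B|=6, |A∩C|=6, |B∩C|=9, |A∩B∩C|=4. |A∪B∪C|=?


|A∪B∪C| = |A|+|B|+|C| - |A∩B|-|A∩C|-|B∩C| + |A∩B∩C|
= 13+80+61 - 6-6-9 + 4
= 154 - 21 + 4
= 137

|A ∪ B ∪ C| = 137


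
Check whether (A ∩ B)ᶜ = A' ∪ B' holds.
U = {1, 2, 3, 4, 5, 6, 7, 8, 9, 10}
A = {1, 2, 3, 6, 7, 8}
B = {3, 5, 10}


LHS: A ∩ B = {3}
(A ∩ B)' = U \ (A ∩ B) = {1, 2, 4, 5, 6, 7, 8, 9, 10}
A' = {4, 5, 9, 10}, B' = {1, 2, 4, 6, 7, 8, 9}
Claimed RHS: A' ∪ B' = {1, 2, 4, 5, 6, 7, 8, 9, 10}
Identity is VALID: LHS = RHS = {1, 2, 4, 5, 6, 7, 8, 9, 10} ✓

Identity is valid. (A ∩ B)' = A' ∪ B' = {1, 2, 4, 5, 6, 7, 8, 9, 10}


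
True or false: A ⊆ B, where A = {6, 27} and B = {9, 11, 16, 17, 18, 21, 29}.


A ⊆ B means every element of A is in B.
Elements in A not in B: {6, 27}
So A ⊄ B.

No, A ⊄ B


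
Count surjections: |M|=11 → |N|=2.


n = |M| = 11, k = |N| = 2. Surjections via inclusion-exclusion:
S(n,k) = Σ(-1)^i × C(k,i) × (k-i)^n, i=0 to k
i=0: (-1)^0×C(2,0)×2^11 = 2048
i=1: (-1)^1×C(2,1)×1^11 = -2
i=2: (-1)^2×C(2,2)×0^11 = 0
Total = 2046

Number of surjections = 2046


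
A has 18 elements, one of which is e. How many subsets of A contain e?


Subsets of A containing e correspond to subsets of A \ {e}, which has 17 elements.
Count = 2^(n-1) = 2^17
= 131072

Number of subsets containing e = 131072


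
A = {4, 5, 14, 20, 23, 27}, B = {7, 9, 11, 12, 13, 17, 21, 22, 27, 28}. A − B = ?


A \ B = elements in A but not in B
A = {4, 5, 14, 20, 23, 27}
B = {7, 9, 11, 12, 13, 17, 21, 22, 27, 28}
Remove from A any elements in B
A \ B = {4, 5, 14, 20, 23}

A \ B = {4, 5, 14, 20, 23}


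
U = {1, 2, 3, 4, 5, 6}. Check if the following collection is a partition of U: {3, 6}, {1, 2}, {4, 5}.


A partition requires: (1) non-empty parts, (2) pairwise disjoint, (3) union = U
Parts: {3, 6}, {1, 2}, {4, 5}
Union of parts: {1, 2, 3, 4, 5, 6}
U = {1, 2, 3, 4, 5, 6}
All non-empty? True
Pairwise disjoint? True
Covers U? True

Yes, valid partition


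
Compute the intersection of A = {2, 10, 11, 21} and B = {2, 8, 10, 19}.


A ∩ B = elements in both A and B
A = {2, 10, 11, 21}
B = {2, 8, 10, 19}
A ∩ B = {2, 10}

A ∩ B = {2, 10}


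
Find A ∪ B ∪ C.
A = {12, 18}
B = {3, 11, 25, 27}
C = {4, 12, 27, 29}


A ∪ B = {3, 11, 12, 18, 25, 27}
(A ∪ B) ∪ C = {3, 4, 11, 12, 18, 25, 27, 29}

A ∪ B ∪ C = {3, 4, 11, 12, 18, 25, 27, 29}


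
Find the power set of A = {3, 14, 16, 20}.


|A| = 4, so |P(A)| = 2^4 = 16
Enumerate subsets by cardinality (0 to 4):
∅, {3}, {14}, {16}, {20}, {3, 14}, {3, 16}, {3, 20}, {14, 16}, {14, 20}, {16, 20}, {3, 14, 16}, {3, 14, 20}, {3, 16, 20}, {14, 16, 20}, {3, 14, 16, 20}

P(A) has 16 subsets: ∅, {3}, {14}, {16}, {20}, {3, 14}, {3, 16}, {3, 20}, {14, 16}, {14, 20}, {16, 20}, {3, 14, 16}, {3, 14, 20}, {3, 16, 20}, {14, 16, 20}, {3, 14, 16, 20}


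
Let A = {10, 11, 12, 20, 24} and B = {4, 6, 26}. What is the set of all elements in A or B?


A ∪ B = all elements in A or B (or both)
A = {10, 11, 12, 20, 24}
B = {4, 6, 26}
A ∪ B = {4, 6, 10, 11, 12, 20, 24, 26}

A ∪ B = {4, 6, 10, 11, 12, 20, 24, 26}


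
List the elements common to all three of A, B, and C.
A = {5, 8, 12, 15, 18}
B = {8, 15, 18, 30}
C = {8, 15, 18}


A ∩ B = {8, 15, 18}
(A ∩ B) ∩ C = {8, 15, 18}

A ∩ B ∩ C = {8, 15, 18}


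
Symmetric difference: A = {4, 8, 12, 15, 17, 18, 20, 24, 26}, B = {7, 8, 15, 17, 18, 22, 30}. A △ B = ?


A △ B = (A \ B) ∪ (B \ A) = elements in exactly one of A or B
A \ B = {4, 12, 20, 24, 26}
B \ A = {7, 22, 30}
A △ B = {4, 7, 12, 20, 22, 24, 26, 30}

A △ B = {4, 7, 12, 20, 22, 24, 26, 30}


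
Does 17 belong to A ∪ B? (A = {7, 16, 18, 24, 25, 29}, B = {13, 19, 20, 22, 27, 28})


A = {7, 16, 18, 24, 25, 29}, B = {13, 19, 20, 22, 27, 28}
A ∪ B = all elements in A or B
A ∪ B = {7, 13, 16, 18, 19, 20, 22, 24, 25, 27, 28, 29}
Checking if 17 ∈ A ∪ B
17 is not in A ∪ B → False

17 ∉ A ∪ B


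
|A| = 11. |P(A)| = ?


Number of subsets = 2^n
= 2^11
= 2048

|P(A)| = 2048


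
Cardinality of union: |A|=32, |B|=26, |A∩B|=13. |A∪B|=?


|A ∪ B| = |A| + |B| - |A ∩ B|
= 32 + 26 - 13
= 45

|A ∪ B| = 45


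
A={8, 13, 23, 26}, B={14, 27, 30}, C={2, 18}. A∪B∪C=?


A ∪ B = {8, 13, 14, 23, 26, 27, 30}
(A ∪ B) ∪ C = {2, 8, 13, 14, 18, 23, 26, 27, 30}

A ∪ B ∪ C = {2, 8, 13, 14, 18, 23, 26, 27, 30}


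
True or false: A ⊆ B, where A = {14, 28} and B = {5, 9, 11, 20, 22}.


A ⊆ B means every element of A is in B.
Elements in A not in B: {14, 28}
So A ⊄ B.

No, A ⊄ B


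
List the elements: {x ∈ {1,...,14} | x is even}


Checking each candidate:
Condition: even numbers in {1,...,14}
Result = {2, 4, 6, 8, 10, 12, 14}

{2, 4, 6, 8, 10, 12, 14}


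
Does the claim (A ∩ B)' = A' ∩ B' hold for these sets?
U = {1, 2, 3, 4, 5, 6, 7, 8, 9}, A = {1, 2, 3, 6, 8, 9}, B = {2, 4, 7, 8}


LHS: A ∩ B = {2, 8}
(A ∩ B)' = U \ (A ∩ B) = {1, 3, 4, 5, 6, 7, 9}
A' = {4, 5, 7}, B' = {1, 3, 5, 6, 9}
Claimed RHS: A' ∩ B' = {5}
Identity is INVALID: LHS = {1, 3, 4, 5, 6, 7, 9} but the RHS claimed here equals {5}. The correct form is (A ∩ B)' = A' ∪ B'.

Identity is invalid: (A ∩ B)' = {1, 3, 4, 5, 6, 7, 9} but A' ∩ B' = {5}. The correct De Morgan law is (A ∩ B)' = A' ∪ B'.


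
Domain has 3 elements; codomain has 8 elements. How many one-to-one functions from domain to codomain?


An injection sends each of |A| = 3 inputs to a distinct output in B.
# injections = |B|·(|B|-1)·…·(|B|-|A|+1) = 8! / (8 - 3)!
= 8 × 7 × 6
= 336

Number of injections = 336


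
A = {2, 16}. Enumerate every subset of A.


|A| = 2, so |P(A)| = 2^2 = 4
Enumerate subsets by cardinality (0 to 2):
∅, {2}, {16}, {2, 16}

P(A) has 4 subsets: ∅, {2}, {16}, {2, 16}


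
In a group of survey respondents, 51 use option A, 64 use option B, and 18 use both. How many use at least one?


|A ∪ B| = |A| + |B| - |A ∩ B|
= 51 + 64 - 18
= 97

|A ∪ B| = 97


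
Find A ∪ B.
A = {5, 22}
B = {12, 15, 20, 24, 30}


A ∪ B = all elements in A or B (or both)
A = {5, 22}
B = {12, 15, 20, 24, 30}
A ∪ B = {5, 12, 15, 20, 22, 24, 30}

A ∪ B = {5, 12, 15, 20, 22, 24, 30}


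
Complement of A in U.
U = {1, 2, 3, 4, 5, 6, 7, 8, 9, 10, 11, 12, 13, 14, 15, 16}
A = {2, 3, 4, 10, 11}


Aᶜ = U \ A = elements in U but not in A
U = {1, 2, 3, 4, 5, 6, 7, 8, 9, 10, 11, 12, 13, 14, 15, 16}
A = {2, 3, 4, 10, 11}
Aᶜ = {1, 5, 6, 7, 8, 9, 12, 13, 14, 15, 16}

Aᶜ = {1, 5, 6, 7, 8, 9, 12, 13, 14, 15, 16}


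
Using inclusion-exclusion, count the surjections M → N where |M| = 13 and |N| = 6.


n = |M| = 13, k = |N| = 6. Surjections via inclusion-exclusion:
S(n,k) = Σ(-1)^i × C(k,i) × (k-i)^n, i=0 to k
i=0: (-1)^0×C(6,0)×6^13 = 13060694016
i=1: (-1)^1×C(6,1)×5^13 = -7324218750
i=2: (-1)^2×C(6,2)×4^13 = 1006632960
i=3: (-1)^3×C(6,3)×3^13 = -31886460
i=4: (-1)^4×C(6,4)×2^13 = 122880
i=5: (-1)^5×C(6,5)×1^13 = -6
i=6: (-1)^6×C(6,6)×0^13 = 0
Total = 6711344640

Number of surjections = 6711344640


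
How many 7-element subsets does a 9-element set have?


C(n,k) = n! / (k!(n-k)!)
C(9,7) = 9! / (7!2!)
= 36

C(9,7) = 36


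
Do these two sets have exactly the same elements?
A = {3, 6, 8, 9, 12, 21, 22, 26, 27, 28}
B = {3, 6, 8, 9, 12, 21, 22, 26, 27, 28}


Two sets are equal iff they have exactly the same elements.
A = {3, 6, 8, 9, 12, 21, 22, 26, 27, 28}
B = {3, 6, 8, 9, 12, 21, 22, 26, 27, 28}
Same elements → A = B

Yes, A = B


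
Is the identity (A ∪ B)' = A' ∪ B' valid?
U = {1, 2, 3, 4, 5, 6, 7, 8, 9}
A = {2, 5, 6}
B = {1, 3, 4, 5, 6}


LHS: A ∪ B = {1, 2, 3, 4, 5, 6}
(A ∪ B)' = U \ (A ∪ B) = {7, 8, 9}
A' = {1, 3, 4, 7, 8, 9}, B' = {2, 7, 8, 9}
Claimed RHS: A' ∪ B' = {1, 2, 3, 4, 7, 8, 9}
Identity is INVALID: LHS = {7, 8, 9} but the RHS claimed here equals {1, 2, 3, 4, 7, 8, 9}. The correct form is (A ∪ B)' = A' ∩ B'.

Identity is invalid: (A ∪ B)' = {7, 8, 9} but A' ∪ B' = {1, 2, 3, 4, 7, 8, 9}. The correct De Morgan law is (A ∪ B)' = A' ∩ B'.


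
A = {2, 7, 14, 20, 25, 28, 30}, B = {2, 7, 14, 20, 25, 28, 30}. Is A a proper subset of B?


A ⊂ B requires: A ⊆ B AND A ≠ B.
A ⊆ B? Yes
A = B? Yes
A = B, so A is not a PROPER subset.

No, A is not a proper subset of B


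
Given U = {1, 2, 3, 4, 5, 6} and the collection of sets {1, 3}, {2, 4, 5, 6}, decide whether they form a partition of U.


A partition requires: (1) non-empty parts, (2) pairwise disjoint, (3) union = U
Parts: {1, 3}, {2, 4, 5, 6}
Union of parts: {1, 2, 3, 4, 5, 6}
U = {1, 2, 3, 4, 5, 6}
All non-empty? True
Pairwise disjoint? True
Covers U? True

Yes, valid partition


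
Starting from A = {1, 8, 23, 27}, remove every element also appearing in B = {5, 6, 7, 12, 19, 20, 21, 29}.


A \ B = elements in A but not in B
A = {1, 8, 23, 27}
B = {5, 6, 7, 12, 19, 20, 21, 29}
Remove from A any elements in B
A \ B = {1, 8, 23, 27}

A \ B = {1, 8, 23, 27}
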